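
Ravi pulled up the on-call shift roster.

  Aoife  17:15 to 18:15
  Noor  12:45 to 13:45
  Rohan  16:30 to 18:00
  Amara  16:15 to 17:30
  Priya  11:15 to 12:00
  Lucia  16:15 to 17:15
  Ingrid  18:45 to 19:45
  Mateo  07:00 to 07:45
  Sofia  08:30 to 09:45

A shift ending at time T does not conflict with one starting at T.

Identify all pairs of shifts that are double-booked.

Amara & Aoife, Amara & Lucia, Amara & Rohan, Aoife & Rohan, Lucia & Rohan

Check each pair: they overlap iff neither finishes before the other starts.
Sorted by start: Mateo, Sofia, Priya, Noor, Lucia, Amara, Rohan, Aoife, Ingrid.
Sofia starts after Mateo ends, so Mateo has no further overlaps.
Priya starts after Sofia ends, so Sofia has no further overlaps.
Noor starts after Priya ends, so Priya has no further overlaps.
Lucia starts after Noor ends, so Noor has no further overlaps.
Amara starts before Lucia ends → Lucia and Amara overlap.
Rohan starts before Lucia ends → Lucia and Rohan overlap.
Aoife starts exactly when Lucia ends (back-to-back, no overlap), so Lucia has no further overlaps.
Rohan starts before Amara ends → Amara and Rohan overlap.
Aoife starts before Amara ends → Amara and Aoife overlap.
Ingrid starts after Amara ends.
Aoife starts before Rohan ends → Rohan and Aoife overlap.
Ingrid starts after Rohan ends.
Ingrid starts after Aoife ends.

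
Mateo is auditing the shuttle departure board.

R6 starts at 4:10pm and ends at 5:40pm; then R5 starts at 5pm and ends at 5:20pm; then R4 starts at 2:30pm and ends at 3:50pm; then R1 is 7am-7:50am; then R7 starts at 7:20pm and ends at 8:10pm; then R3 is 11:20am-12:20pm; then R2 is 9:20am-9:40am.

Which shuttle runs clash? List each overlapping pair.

Sorted by start: R1, R2, R3, R4, R6, R5, R7.
R2 starts after R1 ends; R1 is clear from here.
R3 starts after R2 ends; R2 is clear from here.
R4 starts after R3 ends; R3 is clear from here.
R6 starts after R4 ends; R4 is clear from here.
R5 starts before R6 ends → R6 and R5 overlap.
R7 starts after R6 ends.
R7 starts after R5 ends.

R5 & R6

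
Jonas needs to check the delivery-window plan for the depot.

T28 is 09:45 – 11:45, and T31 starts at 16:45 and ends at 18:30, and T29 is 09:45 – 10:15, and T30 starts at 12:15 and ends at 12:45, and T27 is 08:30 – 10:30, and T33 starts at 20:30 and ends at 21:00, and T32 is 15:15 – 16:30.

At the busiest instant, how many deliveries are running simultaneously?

Sweep the timeline, counting +1 at each start and −1 at each end (ends before starts at a tie):
08:30 start T27 → 1
09:45 start T28 → 2
09:45 start T29 → 3
10:15 end T29 → 2
10:30 end T27 → 1
11:45 end T28 → 0
12:15 start T30 → 1
12:45 end T30 → 0
15:15 start T32 → 1
16:30 end T32 → 0
16:45 start T31 → 1
18:30 end T31 → 0
20:30 start T33 → 1
21:00 end T33 → 0
Peak is 3, at 09:45 (T27, T28, T29).

3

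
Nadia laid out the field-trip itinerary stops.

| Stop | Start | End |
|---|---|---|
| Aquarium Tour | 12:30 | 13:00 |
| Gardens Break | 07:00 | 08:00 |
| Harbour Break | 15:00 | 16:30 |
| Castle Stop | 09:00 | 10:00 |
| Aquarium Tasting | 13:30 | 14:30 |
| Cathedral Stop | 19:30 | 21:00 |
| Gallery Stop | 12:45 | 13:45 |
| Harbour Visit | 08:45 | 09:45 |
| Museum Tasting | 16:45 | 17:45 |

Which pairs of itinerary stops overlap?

Sorted by start: Gardens Break, Harbour Visit, Castle Stop, Aquarium Tour, Gallery Stop, Aquarium Tasting, Harbour Break, Museum Tasting, Cathedral Stop.
Harbour Visit starts after Gardens Break ends, so Gardens Break has no further overlaps.
Castle Stop starts before Harbour Visit ends → Harbour Visit and Castle Stop overlap.
Aquarium Tour starts after Harbour Visit ends, so Harbour Visit has no further overlaps.
Aquarium Tour starts after Castle Stop ends, so Castle Stop has no further overlaps.
Gallery Stop starts before Aquarium Tour ends → Aquarium Tour and Gallery Stop overlap.
Aquarium Tasting starts after Aquarium Tour ends, so Aquarium Tour has no further overlaps.
Aquarium Tasting starts before Gallery Stop ends → Gallery Stop and Aquarium Tasting overlap.
Harbour Break starts after Gallery Stop ends, so Gallery Stop has no further overlaps.
Harbour Break starts after Aquarium Tasting ends, so Aquarium Tasting has no further overlaps.
Museum Tasting starts after Harbour Break ends, so Harbour Break has no further overlaps.
Cathedral Stop starts after Museum Tasting ends.

Aquarium Tasting & Gallery Stop, Aquarium Tour & Gallery Stop, Castle Stop & Harbour Visit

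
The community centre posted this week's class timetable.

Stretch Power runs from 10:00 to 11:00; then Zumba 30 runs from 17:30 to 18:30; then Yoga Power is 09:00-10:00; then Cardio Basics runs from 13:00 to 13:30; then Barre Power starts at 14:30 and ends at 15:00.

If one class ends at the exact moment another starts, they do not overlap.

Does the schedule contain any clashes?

No

Sorted by start: Yoga Power, Stretch Power, Cardio Basics, Barre Power, Zumba 30.
Stretch Power starts exactly when Yoga Power ends (back-to-back, no overlap), so nothing later overlaps Yoga Power either.
Cardio Basics starts after Stretch Power ends, so nothing later overlaps Stretch Power either.
Barre Power starts after Cardio Basics ends, so nothing later overlaps Cardio Basics either.
Zumba 30 starts after Barre Power ends.
Every pair is clear; the schedule has no overlaps.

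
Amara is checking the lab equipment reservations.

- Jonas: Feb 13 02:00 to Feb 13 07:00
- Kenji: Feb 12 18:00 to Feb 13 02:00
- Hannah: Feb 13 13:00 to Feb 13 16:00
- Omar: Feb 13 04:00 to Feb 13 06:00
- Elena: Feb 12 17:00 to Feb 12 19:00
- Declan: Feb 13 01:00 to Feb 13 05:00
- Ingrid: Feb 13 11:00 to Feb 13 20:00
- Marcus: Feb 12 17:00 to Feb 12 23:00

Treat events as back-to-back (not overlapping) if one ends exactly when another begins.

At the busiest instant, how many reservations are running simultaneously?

Sort all start/end points and keep a running count:
Feb 12 17:00 start Elena → 1
Feb 12 17:00 start Marcus → 2
Feb 12 18:00 start Kenji → 3
Feb 12 19:00 end Elena → 2
Feb 12 23:00 end Marcus → 1
Feb 13 01:00 start Declan → 2
Feb 13 02:00 end Kenji → 1
Feb 13 02:00 start Jonas → 2
Feb 13 04:00 start Omar → 3
Feb 13 05:00 end Declan → 2
Feb 13 06:00 end Omar → 1
Feb 13 07:00 end Jonas → 0
Feb 13 11:00 start Ingrid → 1
Feb 13 13:00 start Hannah → 2
Feb 13 16:00 end Hannah → 1
Feb 13 20:00 end Ingrid → 0
Peak is 3, at Feb 12 18:00 (Elena, Kenji, Marcus).

3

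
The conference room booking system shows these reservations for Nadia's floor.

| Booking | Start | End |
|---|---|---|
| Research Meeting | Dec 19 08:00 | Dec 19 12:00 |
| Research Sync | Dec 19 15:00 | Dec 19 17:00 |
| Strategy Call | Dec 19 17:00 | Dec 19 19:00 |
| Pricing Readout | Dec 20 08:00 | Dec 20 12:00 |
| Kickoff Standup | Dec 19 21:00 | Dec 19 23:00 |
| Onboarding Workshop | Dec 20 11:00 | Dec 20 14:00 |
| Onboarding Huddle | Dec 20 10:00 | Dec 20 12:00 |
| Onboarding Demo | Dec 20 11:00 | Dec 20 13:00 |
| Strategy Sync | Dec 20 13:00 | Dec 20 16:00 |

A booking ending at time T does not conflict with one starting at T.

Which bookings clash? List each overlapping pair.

Onboarding Demo & Onboarding Huddle, Onboarding Demo & Onboarding Workshop, Onboarding Demo & Pricing Readout, Onboarding Huddle & Onboarding Workshop, Onboarding Huddle & Pricing Readout, Onboarding Workshop & Pricing Readout, Onboarding Workshop & Strategy Sync

Sorted by start: Research Meeting, Research Sync, Strategy Call, Kickoff Standup, Pricing Readout, Onboarding Huddle, Onboarding Workshop, Onboarding Demo, Strategy Sync.
Research Sync starts after Research Meeting ends — done with Research Meeting.
Strategy Call starts exactly when Research Sync ends (back-to-back, no overlap) — done with Research Sync.
Kickoff Standup starts after Strategy Call ends — done with Strategy Call.
Pricing Readout starts after Kickoff Standup ends — done with Kickoff Standup.
Onboarding Huddle starts before Pricing Readout ends → Pricing Readout and Onboarding Huddle overlap.
Onboarding Workshop starts before Pricing Readout ends → Pricing Readout and Onboarding Workshop overlap.
Onboarding Demo starts before Pricing Readout ends → Pricing Readout and Onboarding Demo overlap.
Strategy Sync starts after Pricing Readout ends.
Onboarding Workshop starts before Onboarding Huddle ends → Onboarding Huddle and Onboarding Workshop overlap.
Onboarding Demo starts before Onboarding Huddle ends → Onboarding Huddle and Onboarding Demo overlap.
Strategy Sync starts after Onboarding Huddle ends.
Onboarding Demo starts before Onboarding Workshop ends → Onboarding Workshop and Onboarding Demo overlap.
Strategy Sync starts before Onboarding Workshop ends → Onboarding Workshop and Strategy Sync overlap.
Strategy Sync starts exactly when Onboarding Demo ends (back-to-back, no overlap).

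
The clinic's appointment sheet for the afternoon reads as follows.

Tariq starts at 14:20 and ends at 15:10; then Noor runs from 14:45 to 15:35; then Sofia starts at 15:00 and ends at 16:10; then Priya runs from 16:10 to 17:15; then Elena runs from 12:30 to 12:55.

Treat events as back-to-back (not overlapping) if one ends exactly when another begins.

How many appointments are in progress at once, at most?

Walk through starts and ends in time order (an end at T is processed before a start at T):
12:30 start Elena → 1
12:55 end Elena → 0
14:20 start Tariq → 1
14:45 start Noor → 2
15:00 start Sofia → 3
15:10 end Tariq → 2
15:35 end Noor → 1
16:10 end Sofia → 0
16:10 start Priya → 1
17:15 end Priya → 0
Peak is 3, at 15:00 (Noor, Sofia, Tariq).

3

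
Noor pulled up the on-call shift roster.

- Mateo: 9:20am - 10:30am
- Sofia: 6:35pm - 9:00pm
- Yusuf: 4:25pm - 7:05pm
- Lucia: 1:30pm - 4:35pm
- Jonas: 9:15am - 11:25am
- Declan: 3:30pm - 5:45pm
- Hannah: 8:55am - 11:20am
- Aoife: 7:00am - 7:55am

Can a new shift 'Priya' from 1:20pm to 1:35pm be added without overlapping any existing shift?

No — it overlaps Lucia

Aoife: ends 7:55am at or before Priya starts 1:20pm → clear.
Hannah: ends 11:20am at or before Priya starts 1:20pm → clear.
Jonas: ends 11:25am at or before Priya starts 1:20pm → clear.
Mateo: ends 10:30am at or before Priya starts 1:20pm → clear.
Lucia: starts 1:30pm before Priya ends 1:35pm, and ends 4:35pm after Priya starts 1:20pm → overlap.
Declan: starts 3:30pm at or after Priya ends 1:35pm → clear.
Yusuf: starts 4:25pm at or after Priya ends 1:35pm → clear.
Sofia: starts 6:35pm at or after Priya ends 1:35pm → clear.
Priya overlaps Lucia.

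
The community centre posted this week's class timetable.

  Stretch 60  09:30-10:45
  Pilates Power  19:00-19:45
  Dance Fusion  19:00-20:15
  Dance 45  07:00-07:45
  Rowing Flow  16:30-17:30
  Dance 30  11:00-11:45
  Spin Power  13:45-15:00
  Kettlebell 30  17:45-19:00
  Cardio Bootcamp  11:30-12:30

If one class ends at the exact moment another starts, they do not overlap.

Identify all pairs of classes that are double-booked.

Cardio Bootcamp & Dance 30, Dance Fusion & Pilates Power

Check each pair: they overlap iff neither finishes before the other starts.
Sorted by start: Dance 45, Stretch 60, Dance 30, Cardio Bootcamp, Spin Power, Rowing Flow, Kettlebell 30, Pilates Power, Dance Fusion.
Stretch 60 starts after Dance 45 ends, so Dance 45 has no further overlaps.
Dance 30 starts after Stretch 60 ends, so Stretch 60 has no further overlaps.
Cardio Bootcamp starts before Dance 30 ends → Dance 30 and Cardio Bootcamp overlap.
Spin Power starts after Dance 30 ends, so Dance 30 has no further overlaps.
Spin Power starts after Cardio Bootcamp ends, so Cardio Bootcamp has no further overlaps.
Rowing Flow starts after Spin Power ends, so Spin Power has no further overlaps.
Kettlebell 30 starts after Rowing Flow ends, so Rowing Flow has no further overlaps.
Pilates Power starts exactly when Kettlebell 30 ends (back-to-back, no overlap), so Kettlebell 30 has no further overlaps.
Dance Fusion starts before Pilates Power ends → Pilates Power and Dance Fusion overlap.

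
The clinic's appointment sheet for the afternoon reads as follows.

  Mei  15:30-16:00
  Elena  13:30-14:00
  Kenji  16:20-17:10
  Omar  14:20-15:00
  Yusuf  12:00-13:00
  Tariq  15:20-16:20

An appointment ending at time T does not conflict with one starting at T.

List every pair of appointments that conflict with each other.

Two intervals overlap when each starts before the other ends.
Sorted by start: Yusuf, Elena, Omar, Tariq, Mei, Kenji.
Elena starts after Yusuf ends; Yusuf is clear from here.
Omar starts after Elena ends; Elena is clear from here.
Tariq starts after Omar ends; Omar is clear from here.
Mei starts before Tariq ends → Tariq and Mei overlap.
Kenji starts exactly when Tariq ends (back-to-back, no overlap).
Kenji starts after Mei ends.

Mei & Tariq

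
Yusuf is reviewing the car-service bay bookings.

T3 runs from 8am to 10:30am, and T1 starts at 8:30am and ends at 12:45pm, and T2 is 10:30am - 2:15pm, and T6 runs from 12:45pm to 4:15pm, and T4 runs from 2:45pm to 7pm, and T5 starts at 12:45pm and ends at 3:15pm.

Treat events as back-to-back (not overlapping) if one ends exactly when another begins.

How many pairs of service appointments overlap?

Check each pair: they overlap iff neither finishes before the other starts.
Sorted by start: T3, T1, T2, T5, T6, T4.
T1 starts before T3 ends → T3 and T1 overlap.
T2 starts exactly when T3 ends (back-to-back, no overlap) — done with T3.
T2 starts before T1 ends → T1 and T2 overlap.
T5 starts exactly when T1 ends (back-to-back, no overlap) — done with T1.
T5 starts before T2 ends → T2 and T5 overlap.
T6 starts before T2 ends → T2 and T6 overlap.
T4 starts after T2 ends.
T6 starts before T5 ends → T5 and T6 overlap.
T4 starts before T5 ends → T5 and T4 overlap.
T4 starts before T6 ends → T6 and T4 overlap.
Overlapping pairs: T1 & T2, T1 & T3, T2 & T5, T2 & T6, T4 & T5, T4 & T6, T5 & T6 — 7 in total.

7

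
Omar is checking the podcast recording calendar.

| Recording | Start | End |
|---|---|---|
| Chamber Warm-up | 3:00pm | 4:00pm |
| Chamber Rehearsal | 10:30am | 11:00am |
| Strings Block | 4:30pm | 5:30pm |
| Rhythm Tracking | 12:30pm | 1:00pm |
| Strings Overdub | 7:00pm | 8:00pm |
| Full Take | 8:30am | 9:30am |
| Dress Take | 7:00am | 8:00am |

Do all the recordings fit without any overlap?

Yes

Sorted by start: Dress Take, Full Take, Chamber Rehearsal, Rhythm Tracking, Chamber Warm-up, Strings Block, Strings Overdub.
Full Take starts after Dress Take ends; Dress Take is clear from here.
Chamber Rehearsal starts after Full Take ends; Full Take is clear from here.
Rhythm Tracking starts after Chamber Rehearsal ends; Chamber Rehearsal is clear from here.
Chamber Warm-up starts after Rhythm Tracking ends; Rhythm Tracking is clear from here.
Strings Block starts after Chamber Warm-up ends; Chamber Warm-up is clear from here.
Strings Overdub starts after Strings Block ends.
Every pair is clear; the schedule has no overlaps.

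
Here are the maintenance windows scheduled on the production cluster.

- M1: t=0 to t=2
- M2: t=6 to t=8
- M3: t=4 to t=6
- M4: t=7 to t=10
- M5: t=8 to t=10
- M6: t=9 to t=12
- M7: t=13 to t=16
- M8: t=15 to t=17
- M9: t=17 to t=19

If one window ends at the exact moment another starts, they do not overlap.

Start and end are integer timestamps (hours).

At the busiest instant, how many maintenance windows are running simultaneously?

Walk through starts and ends in time order (an end at T is processed before a start at T):
t=0 start M1 → 1
t=2 end M1 → 0
t=4 start M3 → 1
t=6 end M3 → 0
t=6 start M2 → 1
t=7 start M4 → 2
t=8 end M2 → 1
t=8 start M5 → 2
t=9 start M6 → 3
t=10 end M4 → 2
t=10 end M5 → 1
t=12 end M6 → 0
t=13 start M7 → 1
t=15 start M8 → 2
t=16 end M7 → 1
t=17 end M8 → 0
t=17 start M9 → 1
t=19 end M9 → 0
Peak is 3, at t=9 (M4, M5, M6).

3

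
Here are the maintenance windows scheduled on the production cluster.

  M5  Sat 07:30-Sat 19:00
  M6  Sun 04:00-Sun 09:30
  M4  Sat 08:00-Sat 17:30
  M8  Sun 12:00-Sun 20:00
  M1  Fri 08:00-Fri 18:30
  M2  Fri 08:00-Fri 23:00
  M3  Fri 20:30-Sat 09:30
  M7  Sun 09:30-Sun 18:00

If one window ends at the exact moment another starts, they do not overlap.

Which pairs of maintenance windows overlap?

Sorted by start: M1, M2, M3, M5, M4, M6, M7, M8.
M2 starts before M1 ends → M1 and M2 overlap.
M3 starts after M1 ends, so M1 has no further overlaps.
M3 starts before M2 ends → M2 and M3 overlap.
M5 starts after M2 ends, so M2 has no further overlaps.
M5 starts before M3 ends → M3 and M5 overlap.
M4 starts before M3 ends → M3 and M4 overlap.
M6 starts after M3 ends, so M3 has no further overlaps.
M4 starts before M5 ends → M5 and M4 overlap.
M6 starts after M5 ends, so M5 has no further overlaps.
M6 starts after M4 ends, so M4 has no further overlaps.
M7 starts exactly when M6 ends (back-to-back, no overlap), so M6 has no further overlaps.
M8 starts before M7 ends → M7 and M8 overlap.

M1 & M2, M2 & M3, M3 & M4, M3 & M5, M4 & M5, M7 & M8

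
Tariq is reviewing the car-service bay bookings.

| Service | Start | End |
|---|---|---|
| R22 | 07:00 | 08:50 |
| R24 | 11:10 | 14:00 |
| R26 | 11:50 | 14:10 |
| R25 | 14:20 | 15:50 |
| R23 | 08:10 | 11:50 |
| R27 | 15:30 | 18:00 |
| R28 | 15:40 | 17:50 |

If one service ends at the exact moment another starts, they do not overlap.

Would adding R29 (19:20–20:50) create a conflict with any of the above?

No — it doesn't clash with anything

R22: ends 08:50 at or before R29 starts 19:20 → clear.
R23: ends 11:50 at or before R29 starts 19:20 → clear.
R24: ends 14:00 at or before R29 starts 19:20 → clear.
R26: ends 14:10 at or before R29 starts 19:20 → clear.
R25: ends 15:50 at or before R29 starts 19:20 → clear.
R27: ends 18:00 at or before R29 starts 19:20 → clear.
R28: ends 17:50 at or before R29 starts 19:20 → clear.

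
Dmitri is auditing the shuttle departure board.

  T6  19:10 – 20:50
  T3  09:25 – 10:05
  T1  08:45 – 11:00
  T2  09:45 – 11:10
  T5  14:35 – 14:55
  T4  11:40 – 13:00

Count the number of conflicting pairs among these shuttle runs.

Sorted by start: T1, T3, T2, T4, T5, T6.
T3 starts before T1 ends → T1 and T3 overlap.
T2 starts before T1 ends → T1 and T2 overlap.
T4 starts after T1 ends; T1 is clear from here.
T2 starts before T3 ends → T3 and T2 overlap.
T4 starts after T3 ends; T3 is clear from here.
T4 starts after T2 ends; T2 is clear from here.
T5 starts after T4 ends; T4 is clear from here.
T6 starts after T5 ends.
Overlapping pairs: T1 & T2, T1 & T3, T2 & T3 — 3 in total.

3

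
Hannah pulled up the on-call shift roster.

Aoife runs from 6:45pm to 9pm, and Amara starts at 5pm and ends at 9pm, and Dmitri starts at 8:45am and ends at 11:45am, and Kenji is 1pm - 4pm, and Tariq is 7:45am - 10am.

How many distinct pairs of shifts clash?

Sorted by start: Tariq, Dmitri, Kenji, Amara, Aoife.
Dmitri starts before Tariq ends → Tariq and Dmitri overlap.
Kenji starts after Tariq ends; Tariq is clear from here.
Kenji starts after Dmitri ends; Dmitri is clear from here.
Amara starts after Kenji ends; Kenji is clear from here.
Aoife starts before Amara ends → Amara and Aoife overlap.
Overlapping pairs: Amara & Aoife, Dmitri & Tariq — 2 in total.

2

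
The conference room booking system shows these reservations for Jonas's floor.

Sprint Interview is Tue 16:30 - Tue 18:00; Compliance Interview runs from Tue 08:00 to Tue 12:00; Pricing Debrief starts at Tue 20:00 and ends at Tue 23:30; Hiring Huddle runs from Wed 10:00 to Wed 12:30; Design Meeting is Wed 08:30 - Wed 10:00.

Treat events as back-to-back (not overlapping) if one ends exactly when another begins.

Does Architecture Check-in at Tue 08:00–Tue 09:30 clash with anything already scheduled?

Yes — it overlaps Compliance Interview

Compliance Interview: starts Tue 08:00 before Architecture Check-in ends Tue 09:30, and ends Tue 12:00 after Architecture Check-in starts Tue 08:00 → overlap.
Sprint Interview: starts Tue 16:30 at or after Architecture Check-in ends Tue 09:30 → clear.
Pricing Debrief: starts Tue 20:00 at or after Architecture Check-in ends Tue 09:30 → clear.
Design Meeting: starts Wed 08:30 at or after Architecture Check-in ends Tue 09:30 → clear.
Hiring Huddle: starts Wed 10:00 at or after Architecture Check-in ends Tue 09:30 → clear.
Architecture Check-in overlaps Compliance Interview.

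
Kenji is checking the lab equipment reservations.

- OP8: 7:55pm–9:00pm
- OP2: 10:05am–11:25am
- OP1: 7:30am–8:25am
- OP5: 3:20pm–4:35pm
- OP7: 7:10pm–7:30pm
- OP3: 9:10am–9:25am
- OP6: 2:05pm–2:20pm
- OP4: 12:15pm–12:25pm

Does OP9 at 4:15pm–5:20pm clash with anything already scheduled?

Yes — it overlaps OP5

OP1: ends 8:25am at or before OP9 starts 4:15pm → clear.
OP3: ends 9:25am at or before OP9 starts 4:15pm → clear.
OP2: ends 11:25am at or before OP9 starts 4:15pm → clear.
OP4: ends 12:25pm at or before OP9 starts 4:15pm → clear.
OP6: ends 2:20pm at or before OP9 starts 4:15pm → clear.
OP5: starts 3:20pm before OP9 ends 5:20pm, and ends 4:35pm after OP9 starts 4:15pm → overlap.
OP7: starts 7:10pm at or after OP9 ends 5:20pm → clear.
OP8: starts 7:55pm at or after OP9 ends 5:20pm → clear.
OP9 overlaps OP5.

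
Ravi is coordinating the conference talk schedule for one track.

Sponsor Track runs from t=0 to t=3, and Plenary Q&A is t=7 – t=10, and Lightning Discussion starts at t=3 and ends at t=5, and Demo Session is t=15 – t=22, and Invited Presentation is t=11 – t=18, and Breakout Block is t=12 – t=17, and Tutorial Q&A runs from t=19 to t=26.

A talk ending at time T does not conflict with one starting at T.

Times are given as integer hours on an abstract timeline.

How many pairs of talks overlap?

4

Two intervals overlap when each starts before the other ends.
Sorted by start: Sponsor Track, Lightning Discussion, Plenary Q&A, Invited Presentation, Breakout Block, Demo Session, Tutorial Q&A.
Lightning Discussion starts exactly when Sponsor Track ends (back-to-back, no overlap), so Sponsor Track has no further overlaps.
Plenary Q&A starts after Lightning Discussion ends, so Lightning Discussion has no further overlaps.
Invited Presentation starts after Plenary Q&A ends, so Plenary Q&A has no further overlaps.
Breakout Block starts before Invited Presentation ends → Invited Presentation and Breakout Block overlap.
Demo Session starts before Invited Presentation ends → Invited Presentation and Demo Session overlap.
Tutorial Q&A starts after Invited Presentation ends.
Demo Session starts before Breakout Block ends → Breakout Block and Demo Session overlap.
Tutorial Q&A starts after Breakout Block ends.
Tutorial Q&A starts before Demo Session ends → Demo Session and Tutorial Q&A overlap.
Overlapping pairs: Breakout Block & Demo Session, Breakout Block & Invited Presentation, Demo Session & Invited Presentation, Demo Session & Tutorial Q&A — 4 in total.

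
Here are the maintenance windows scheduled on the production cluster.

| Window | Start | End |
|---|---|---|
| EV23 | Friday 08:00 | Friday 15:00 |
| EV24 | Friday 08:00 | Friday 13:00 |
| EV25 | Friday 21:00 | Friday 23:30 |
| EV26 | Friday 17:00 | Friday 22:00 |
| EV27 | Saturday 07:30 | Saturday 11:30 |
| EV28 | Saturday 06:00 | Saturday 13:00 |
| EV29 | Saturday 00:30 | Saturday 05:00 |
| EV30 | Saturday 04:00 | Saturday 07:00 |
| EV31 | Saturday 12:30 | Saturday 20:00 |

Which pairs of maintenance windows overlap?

Sorted by start: EV23, EV24, EV26, EV25, EV29, EV30, EV28, EV27, EV31.
EV24 starts before EV23 ends → EV23 and EV24 overlap.
EV26 starts after EV23 ends — done with EV23.
EV26 starts after EV24 ends — done with EV24.
EV25 starts before EV26 ends → EV26 and EV25 overlap.
EV29 starts after EV26 ends — done with EV26.
EV29 starts after EV25 ends — done with EV25.
EV30 starts before EV29 ends → EV29 and EV30 overlap.
EV28 starts after EV29 ends — done with EV29.
EV28 starts before EV30 ends → EV30 and EV28 overlap.
EV27 starts after EV30 ends — done with EV30.
EV27 starts before EV28 ends → EV28 and EV27 overlap.
EV31 starts before EV28 ends → EV28 and EV31 overlap.
EV31 starts after EV27 ends.

EV23 & EV24, EV25 & EV26, EV27 & EV28, EV28 & EV30, EV28 & EV31, EV29 & EV30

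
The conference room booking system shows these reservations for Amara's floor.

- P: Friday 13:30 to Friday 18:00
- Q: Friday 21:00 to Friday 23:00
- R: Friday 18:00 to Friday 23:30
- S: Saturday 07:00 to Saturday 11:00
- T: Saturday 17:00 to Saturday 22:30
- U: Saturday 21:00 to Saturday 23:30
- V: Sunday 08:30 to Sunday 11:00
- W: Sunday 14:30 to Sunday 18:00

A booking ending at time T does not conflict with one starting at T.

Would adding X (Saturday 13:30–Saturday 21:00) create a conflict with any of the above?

P: ends Friday 18:00 at or before X starts Saturday 13:30 → clear.
R: ends Friday 23:30 at or before X starts Saturday 13:30 → clear.
Q: ends Friday 23:00 at or before X starts Saturday 13:30 → clear.
S: ends Saturday 11:00 at or before X starts Saturday 13:30 → clear.
T: starts Saturday 17:00 before X ends Saturday 21:00, and ends Saturday 22:30 after X starts Saturday 13:30 → overlap.
U: starts Saturday 21:00 at or after X ends Saturday 21:00 → clear.
V: starts Sunday 08:30 at or after X ends Saturday 21:00 → clear.
W: starts Sunday 14:30 at or after X ends Saturday 21:00 → clear.
X overlaps T.

Yes — it overlaps T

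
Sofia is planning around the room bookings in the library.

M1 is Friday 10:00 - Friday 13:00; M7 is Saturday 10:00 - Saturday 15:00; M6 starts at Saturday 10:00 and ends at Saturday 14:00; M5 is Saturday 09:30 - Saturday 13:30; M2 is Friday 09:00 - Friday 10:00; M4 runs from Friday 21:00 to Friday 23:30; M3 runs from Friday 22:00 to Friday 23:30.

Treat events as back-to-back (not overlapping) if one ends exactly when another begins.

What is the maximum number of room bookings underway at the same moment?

Sweep the timeline, counting +1 at each start and −1 at each end (ends before starts at a tie):
Friday 09:00 start M2 → 1
Friday 10:00 end M2 → 0
Friday 10:00 start M1 → 1
Friday 13:00 end M1 → 0
Friday 21:00 start M4 → 1
Friday 22:00 start M3 → 2
Friday 23:30 end M3 → 1
Friday 23:30 end M4 → 0
Saturday 09:30 start M5 → 1
Saturday 10:00 start M6 → 2
Saturday 10:00 start M7 → 3
Saturday 13:30 end M5 → 2
Saturday 14:00 end M6 → 1
Saturday 15:00 end M7 → 0
Peak is 3, at Saturday 10:00 (M5, M6, M7).

3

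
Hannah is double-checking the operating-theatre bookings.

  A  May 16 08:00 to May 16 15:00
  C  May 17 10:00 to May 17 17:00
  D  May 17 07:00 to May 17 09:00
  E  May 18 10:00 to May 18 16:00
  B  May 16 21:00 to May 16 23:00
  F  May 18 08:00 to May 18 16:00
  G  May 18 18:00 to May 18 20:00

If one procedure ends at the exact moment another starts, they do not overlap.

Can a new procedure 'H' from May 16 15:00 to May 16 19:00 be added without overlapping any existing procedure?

Yes — the slot is free

A: ends May 16 15:00 at or before H starts May 16 15:00 → clear.
B: starts May 16 21:00 at or after H ends May 16 19:00 → clear.
D: starts May 17 07:00 at or after H ends May 16 19:00 → clear.
C: starts May 17 10:00 at or after H ends May 16 19:00 → clear.
F: starts May 18 08:00 at or after H ends May 16 19:00 → clear.
E: starts May 18 10:00 at or after H ends May 16 19:00 → clear.
G: starts May 18 18:00 at or after H ends May 16 19:00 → clear.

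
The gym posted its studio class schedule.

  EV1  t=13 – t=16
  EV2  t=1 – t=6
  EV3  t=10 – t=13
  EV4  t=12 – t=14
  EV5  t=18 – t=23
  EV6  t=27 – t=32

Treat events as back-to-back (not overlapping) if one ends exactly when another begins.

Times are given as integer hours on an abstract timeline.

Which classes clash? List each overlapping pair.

EV1 & EV4, EV3 & EV4

Sorted by start: EV2, EV3, EV4, EV1, EV5, EV6.
EV3 starts after EV2 ends, so nothing later overlaps EV2 either.
EV4 starts before EV3 ends → EV3 and EV4 overlap.
EV1 starts exactly when EV3 ends (back-to-back, no overlap), so nothing later overlaps EV3 either.
EV1 starts before EV4 ends → EV4 and EV1 overlap.
EV5 starts after EV4 ends, so nothing later overlaps EV4 either.
EV5 starts after EV1 ends, so nothing later overlaps EV1 either.
EV6 starts after EV5 ends.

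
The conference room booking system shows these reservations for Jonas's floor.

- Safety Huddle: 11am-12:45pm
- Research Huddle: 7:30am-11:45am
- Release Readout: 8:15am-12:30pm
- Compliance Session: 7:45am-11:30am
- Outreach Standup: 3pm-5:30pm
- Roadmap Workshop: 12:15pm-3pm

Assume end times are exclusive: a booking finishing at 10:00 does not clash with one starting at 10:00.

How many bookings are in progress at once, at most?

Walk through starts and ends in time order (an end at T is processed before a start at T):
7:30am start Research Huddle → 1
7:45am start Compliance Session → 2
8:15am start Release Readout → 3
11am start Safety Huddle → 4
11:30am end Compliance Session → 3
11:45am end Research Huddle → 2
12:15pm start Roadmap Workshop → 3
12:30pm end Release Readout → 2
12:45pm end Safety Huddle → 1
3pm end Roadmap Workshop → 0
3pm start Outreach Standup → 1
5:30pm end Outreach Standup → 0
Peak is 4, at 11am (Compliance Session, Release Readout, Research Huddle, Safety Huddle).

4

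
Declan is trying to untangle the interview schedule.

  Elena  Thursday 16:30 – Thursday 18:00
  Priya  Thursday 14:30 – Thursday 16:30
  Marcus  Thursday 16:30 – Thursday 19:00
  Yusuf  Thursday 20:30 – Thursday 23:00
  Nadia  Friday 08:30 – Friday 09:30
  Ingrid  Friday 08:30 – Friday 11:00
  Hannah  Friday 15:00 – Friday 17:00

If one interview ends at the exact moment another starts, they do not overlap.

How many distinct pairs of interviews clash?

Two intervals overlap when each starts before the other ends.
Sorted by start: Priya, Elena, Marcus, Yusuf, Nadia, Ingrid, Hannah.
Elena starts exactly when Priya ends (back-to-back, no overlap); Priya is clear from here.
Marcus starts before Elena ends → Elena and Marcus overlap.
Yusuf starts after Elena ends; Elena is clear from here.
Yusuf starts after Marcus ends; Marcus is clear from here.
Nadia starts after Yusuf ends; Yusuf is clear from here.
Ingrid starts before Nadia ends → Nadia and Ingrid overlap.
Hannah starts after Nadia ends.
Hannah starts after Ingrid ends.
Overlapping pairs: Elena & Marcus, Ingrid & Nadia — 2 in total.

2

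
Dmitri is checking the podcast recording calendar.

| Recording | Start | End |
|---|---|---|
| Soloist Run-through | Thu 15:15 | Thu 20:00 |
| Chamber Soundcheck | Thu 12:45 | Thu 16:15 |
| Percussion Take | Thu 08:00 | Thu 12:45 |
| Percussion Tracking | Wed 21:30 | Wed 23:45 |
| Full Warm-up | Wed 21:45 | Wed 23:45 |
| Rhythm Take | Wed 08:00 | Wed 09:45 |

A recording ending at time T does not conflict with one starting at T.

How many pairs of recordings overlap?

2

Sorted by start: Rhythm Take, Percussion Tracking, Full Warm-up, Percussion Take, Chamber Soundcheck, Soloist Run-through.
Percussion Tracking starts after Rhythm Take ends, so nothing later overlaps Rhythm Take either.
Full Warm-up starts before Percussion Tracking ends → Percussion Tracking and Full Warm-up overlap.
Percussion Take starts after Percussion Tracking ends, so nothing later overlaps Percussion Tracking either.
Percussion Take starts after Full Warm-up ends, so nothing later overlaps Full Warm-up either.
Chamber Soundcheck starts exactly when Percussion Take ends (back-to-back, no overlap), so nothing later overlaps Percussion Take either.
Soloist Run-through starts before Chamber Soundcheck ends → Chamber Soundcheck and Soloist Run-through overlap.
Overlapping pairs: Chamber Soundcheck & Soloist Run-through, Full Warm-up & Percussion Tracking — 2 in total.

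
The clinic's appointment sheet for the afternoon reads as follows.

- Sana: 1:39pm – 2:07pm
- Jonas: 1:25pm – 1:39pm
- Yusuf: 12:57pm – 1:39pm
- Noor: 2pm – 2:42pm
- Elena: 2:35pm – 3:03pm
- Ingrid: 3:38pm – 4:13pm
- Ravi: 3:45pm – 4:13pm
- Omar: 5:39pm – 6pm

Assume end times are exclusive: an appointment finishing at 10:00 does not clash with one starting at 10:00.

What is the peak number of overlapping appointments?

Walk through starts and ends in time order (an end at T is processed before a start at T):
12:57pm start Yusuf → 1
1:25pm start Jonas → 2
1:39pm end Jonas → 1
1:39pm end Yusuf → 0
1:39pm start Sana → 1
2pm start Noor → 2
2:07pm end Sana → 1
2:35pm start Elena → 2
2:42pm end Noor → 1
3:03pm end Elena → 0
3:38pm start Ingrid → 1
3:45pm start Ravi → 2
4:13pm end Ingrid → 1
4:13pm end Ravi → 0
5:39pm start Omar → 1
6pm end Omar → 0
Peak is 2, at 1:25pm (Jonas, Yusuf).

2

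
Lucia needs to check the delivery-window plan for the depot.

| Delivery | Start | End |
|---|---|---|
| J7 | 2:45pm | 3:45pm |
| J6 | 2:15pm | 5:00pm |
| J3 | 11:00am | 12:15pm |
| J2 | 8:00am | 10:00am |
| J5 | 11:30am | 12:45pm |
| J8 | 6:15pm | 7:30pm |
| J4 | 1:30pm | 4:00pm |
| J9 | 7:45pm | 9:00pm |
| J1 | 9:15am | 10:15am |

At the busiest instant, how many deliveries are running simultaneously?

Sweep the timeline, counting +1 at each start and −1 at each end (ends before starts at a tie):
8:00am start J2 → 1
9:15am start J1 → 2
10:00am end J2 → 1
10:15am end J1 → 0
11:00am start J3 → 1
11:30am start J5 → 2
12:15pm end J3 → 1
12:45pm end J5 → 0
1:30pm start J4 → 1
2:15pm start J6 → 2
2:45pm start J7 → 3
3:45pm end J7 → 2
4:00pm end J4 → 1
5:00pm end J6 → 0
6:15pm start J8 → 1
7:30pm end J8 → 0
7:45pm start J9 → 1
9:00pm end J9 → 0
Peak is 3, at 2:45pm (J4, J6, J7).

3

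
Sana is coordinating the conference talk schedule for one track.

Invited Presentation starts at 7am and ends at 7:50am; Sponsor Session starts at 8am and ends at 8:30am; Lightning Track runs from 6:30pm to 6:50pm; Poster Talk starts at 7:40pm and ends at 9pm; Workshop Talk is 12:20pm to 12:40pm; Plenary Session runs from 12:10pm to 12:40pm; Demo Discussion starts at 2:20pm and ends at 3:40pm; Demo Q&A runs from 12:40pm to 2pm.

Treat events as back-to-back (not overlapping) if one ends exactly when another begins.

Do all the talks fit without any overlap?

No

Sorted by start: Invited Presentation, Sponsor Session, Plenary Session, Workshop Talk, Demo Q&A, Demo Discussion, Lightning Track, Poster Talk.
Sponsor Session starts after Invited Presentation ends, so Invited Presentation has no further overlaps.
Plenary Session starts after Sponsor Session ends, so Sponsor Session has no further overlaps.
Workshop Talk starts before Plenary Session ends → Plenary Session and Workshop Talk overlap.
That's a conflict, so the schedule is not conflict-free.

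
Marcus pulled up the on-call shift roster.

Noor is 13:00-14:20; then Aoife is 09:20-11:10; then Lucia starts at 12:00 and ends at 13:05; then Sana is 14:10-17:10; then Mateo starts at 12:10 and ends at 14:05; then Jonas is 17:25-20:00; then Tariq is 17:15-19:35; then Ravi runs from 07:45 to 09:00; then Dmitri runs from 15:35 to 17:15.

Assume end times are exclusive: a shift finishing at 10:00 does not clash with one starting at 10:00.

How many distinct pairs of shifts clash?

6

Sorted by start: Ravi, Aoife, Lucia, Mateo, Noor, Sana, Dmitri, Tariq, Jonas.
Aoife starts after Ravi ends, so Ravi has no further overlaps.
Lucia starts after Aoife ends, so Aoife has no further overlaps.
Mateo starts before Lucia ends → Lucia and Mateo overlap.
Noor starts before Lucia ends → Lucia and Noor overlap.
Sana starts after Lucia ends, so Lucia has no further overlaps.
Noor starts before Mateo ends → Mateo and Noor overlap.
Sana starts after Mateo ends, so Mateo has no further overlaps.
Sana starts before Noor ends → Noor and Sana overlap.
Dmitri starts after Noor ends, so Noor has no further overlaps.
Dmitri starts before Sana ends → Sana and Dmitri overlap.
Tariq starts after Sana ends, so Sana has no further overlaps.
Tariq starts exactly when Dmitri ends (back-to-back, no overlap), so Dmitri has no further overlaps.
Jonas starts before Tariq ends → Tariq and Jonas overlap.
Overlapping pairs: Dmitri & Sana, Jonas & Tariq, Lucia & Mateo, Lucia & Noor, Mateo & Noor, Noor & Sana — 6 in total.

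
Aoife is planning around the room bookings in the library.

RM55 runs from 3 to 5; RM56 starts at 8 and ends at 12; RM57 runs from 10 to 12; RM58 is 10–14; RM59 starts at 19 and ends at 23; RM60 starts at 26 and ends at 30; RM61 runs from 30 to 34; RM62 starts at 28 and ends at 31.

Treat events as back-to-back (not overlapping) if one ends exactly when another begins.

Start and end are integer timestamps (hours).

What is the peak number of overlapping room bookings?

Walk through starts and ends in time order (an end at T is processed before a start at T):
3 start RM55 → 1
5 end RM55 → 0
8 start RM56 → 1
10 start RM57 → 2
10 start RM58 → 3
12 end RM56 → 2
12 end RM57 → 1
14 end RM58 → 0
19 start RM59 → 1
23 end RM59 → 0
26 start RM60 → 1
28 start RM62 → 2
30 end RM60 → 1
30 start RM61 → 2
31 end RM62 → 1
34 end RM61 → 0
Peak is 3, at 10 (RM56, RM57, RM58).

3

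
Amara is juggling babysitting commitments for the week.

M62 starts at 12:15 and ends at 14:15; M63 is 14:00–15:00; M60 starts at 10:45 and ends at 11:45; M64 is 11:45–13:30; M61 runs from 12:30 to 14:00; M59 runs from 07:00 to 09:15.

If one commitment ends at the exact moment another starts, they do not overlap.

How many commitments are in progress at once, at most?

Walk through starts and ends in time order (an end at T is processed before a start at T):
07:00 start M59 → 1
09:15 end M59 → 0
10:45 start M60 → 1
11:45 end M60 → 0
11:45 start M64 → 1
12:15 start M62 → 2
12:30 start M61 → 3
13:30 end M64 → 2
14:00 end M61 → 1
14:00 start M63 → 2
14:15 end M62 → 1
15:00 end M63 → 0
Peak is 3, at 12:30 (M61, M62, M64).

3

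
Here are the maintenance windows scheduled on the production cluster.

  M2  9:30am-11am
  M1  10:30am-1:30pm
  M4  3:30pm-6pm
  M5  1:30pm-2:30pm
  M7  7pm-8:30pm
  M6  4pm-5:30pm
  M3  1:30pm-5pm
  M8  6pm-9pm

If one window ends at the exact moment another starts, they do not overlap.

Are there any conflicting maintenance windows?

Yes

Check each pair: they overlap iff neither finishes before the other starts.
Sorted by start: M2, M1, M3, M5, M4, M6, M8, M7.
M1 starts before M2 ends → M2 and M1 overlap.
That's a conflict, so the schedule is not conflict-free.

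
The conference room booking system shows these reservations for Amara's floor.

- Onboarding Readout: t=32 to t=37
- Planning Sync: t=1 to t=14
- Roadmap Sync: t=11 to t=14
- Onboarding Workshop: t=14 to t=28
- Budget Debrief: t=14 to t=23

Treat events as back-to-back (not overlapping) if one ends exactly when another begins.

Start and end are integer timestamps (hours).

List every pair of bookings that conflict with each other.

Budget Debrief & Onboarding Workshop, Planning Sync & Roadmap Sync

Sorted by start: Planning Sync, Roadmap Sync, Budget Debrief, Onboarding Workshop, Onboarding Readout.
Roadmap Sync starts before Planning Sync ends → Planning Sync and Roadmap Sync overlap.
Budget Debrief starts exactly when Planning Sync ends (back-to-back, no overlap), so Planning Sync has no further overlaps.
Budget Debrief starts exactly when Roadmap Sync ends (back-to-back, no overlap), so Roadmap Sync has no further overlaps.
Onboarding Workshop starts before Budget Debrief ends → Budget Debrief and Onboarding Workshop overlap.
Onboarding Readout starts after Budget Debrief ends.
Onboarding Readout starts after Onboarding Workshop ends.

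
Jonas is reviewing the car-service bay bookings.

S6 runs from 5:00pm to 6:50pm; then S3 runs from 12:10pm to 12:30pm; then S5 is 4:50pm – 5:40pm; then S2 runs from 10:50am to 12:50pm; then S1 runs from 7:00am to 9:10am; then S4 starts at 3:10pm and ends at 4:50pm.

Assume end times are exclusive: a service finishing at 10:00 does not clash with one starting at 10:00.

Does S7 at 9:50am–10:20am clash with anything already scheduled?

No — it doesn't clash with anything

S1: ends 9:10am at or before S7 starts 9:50am → clear.
S2: starts 10:50am at or after S7 ends 10:20am → clear.
S3: starts 12:10pm at or after S7 ends 10:20am → clear.
S4: starts 3:10pm at or after S7 ends 10:20am → clear.
S5: starts 4:50pm at or after S7 ends 10:20am → clear.
S6: starts 5:00pm at or after S7 ends 10:20am → clear.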